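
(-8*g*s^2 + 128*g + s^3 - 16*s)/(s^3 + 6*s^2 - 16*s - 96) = (-8*g + s)/(s + 6)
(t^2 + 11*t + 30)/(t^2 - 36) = (t + 5)/(t - 6)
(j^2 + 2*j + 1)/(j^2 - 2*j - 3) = (j + 1)/(j - 3)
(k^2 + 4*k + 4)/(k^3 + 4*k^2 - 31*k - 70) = (k + 2)/(k^2 + 2*k - 35)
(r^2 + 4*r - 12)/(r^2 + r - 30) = (r - 2)/(r - 5)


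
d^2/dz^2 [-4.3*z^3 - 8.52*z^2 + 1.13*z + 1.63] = -25.8*z - 17.04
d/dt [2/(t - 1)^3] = -6/(t - 1)^4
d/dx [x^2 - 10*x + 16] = 2*x - 10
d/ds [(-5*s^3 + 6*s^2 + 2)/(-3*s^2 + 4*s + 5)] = (15*s^4 - 40*s^3 - 51*s^2 + 72*s - 8)/(9*s^4 - 24*s^3 - 14*s^2 + 40*s + 25)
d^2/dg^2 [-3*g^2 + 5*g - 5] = -6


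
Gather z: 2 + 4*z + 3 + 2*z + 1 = 6*z + 6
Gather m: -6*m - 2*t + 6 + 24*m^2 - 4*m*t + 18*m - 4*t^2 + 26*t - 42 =24*m^2 + m*(12 - 4*t) - 4*t^2 + 24*t - 36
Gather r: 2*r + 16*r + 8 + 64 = 18*r + 72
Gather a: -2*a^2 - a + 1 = -2*a^2 - a + 1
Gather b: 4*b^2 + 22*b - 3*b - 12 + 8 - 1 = 4*b^2 + 19*b - 5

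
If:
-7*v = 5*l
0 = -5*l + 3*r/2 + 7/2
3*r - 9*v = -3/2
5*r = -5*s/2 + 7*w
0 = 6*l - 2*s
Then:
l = 77/230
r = -28/23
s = 231/230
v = -11/46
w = -47/92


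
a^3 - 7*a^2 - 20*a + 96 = (a - 8)*(a - 3)*(a + 4)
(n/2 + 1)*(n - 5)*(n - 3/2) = n^3/2 - 9*n^2/4 - 11*n/4 + 15/2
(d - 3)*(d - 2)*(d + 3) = d^3 - 2*d^2 - 9*d + 18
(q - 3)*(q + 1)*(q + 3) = q^3 + q^2 - 9*q - 9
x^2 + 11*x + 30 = (x + 5)*(x + 6)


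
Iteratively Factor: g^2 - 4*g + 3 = (g - 3)*(g - 1)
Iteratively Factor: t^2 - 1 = (t - 1)*(t + 1)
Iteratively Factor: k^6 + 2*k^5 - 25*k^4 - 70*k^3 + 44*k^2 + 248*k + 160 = (k - 2)*(k^5 + 4*k^4 - 17*k^3 - 104*k^2 - 164*k - 80) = (k - 2)*(k + 4)*(k^4 - 17*k^2 - 36*k - 20) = (k - 2)*(k + 2)*(k + 4)*(k^3 - 2*k^2 - 13*k - 10) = (k - 2)*(k + 1)*(k + 2)*(k + 4)*(k^2 - 3*k - 10) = (k - 2)*(k + 1)*(k + 2)^2*(k + 4)*(k - 5)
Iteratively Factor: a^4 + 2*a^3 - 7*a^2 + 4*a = (a - 1)*(a^3 + 3*a^2 - 4*a) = (a - 1)^2*(a^2 + 4*a) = (a - 1)^2*(a + 4)*(a)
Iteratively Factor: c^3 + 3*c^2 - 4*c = (c)*(c^2 + 3*c - 4) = c*(c - 1)*(c + 4)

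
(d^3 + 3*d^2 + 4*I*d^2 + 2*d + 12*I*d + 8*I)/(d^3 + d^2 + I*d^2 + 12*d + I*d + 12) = (d + 2)/(d - 3*I)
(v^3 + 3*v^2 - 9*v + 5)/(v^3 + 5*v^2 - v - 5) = (v - 1)/(v + 1)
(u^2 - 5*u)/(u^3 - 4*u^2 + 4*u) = (u - 5)/(u^2 - 4*u + 4)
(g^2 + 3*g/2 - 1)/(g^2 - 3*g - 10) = (g - 1/2)/(g - 5)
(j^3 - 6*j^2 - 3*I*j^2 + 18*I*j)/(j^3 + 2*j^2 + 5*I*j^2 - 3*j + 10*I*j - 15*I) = j*(j^2 - 3*j*(2 + I) + 18*I)/(j^3 + j^2*(2 + 5*I) + j*(-3 + 10*I) - 15*I)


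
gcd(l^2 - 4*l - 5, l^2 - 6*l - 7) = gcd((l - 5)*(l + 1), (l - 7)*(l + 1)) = l + 1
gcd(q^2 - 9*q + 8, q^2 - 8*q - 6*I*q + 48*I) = q - 8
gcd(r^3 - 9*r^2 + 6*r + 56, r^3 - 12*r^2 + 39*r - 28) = r^2 - 11*r + 28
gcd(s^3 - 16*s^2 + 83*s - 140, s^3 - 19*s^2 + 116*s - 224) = s^2 - 11*s + 28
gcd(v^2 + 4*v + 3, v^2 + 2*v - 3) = v + 3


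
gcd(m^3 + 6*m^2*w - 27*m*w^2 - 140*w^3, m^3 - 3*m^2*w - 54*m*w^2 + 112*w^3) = m + 7*w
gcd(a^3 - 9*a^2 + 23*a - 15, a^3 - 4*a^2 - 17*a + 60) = a^2 - 8*a + 15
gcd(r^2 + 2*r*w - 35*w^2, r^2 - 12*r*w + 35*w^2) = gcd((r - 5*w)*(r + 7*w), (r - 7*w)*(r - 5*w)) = r - 5*w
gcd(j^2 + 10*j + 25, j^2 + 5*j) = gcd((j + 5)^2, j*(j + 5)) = j + 5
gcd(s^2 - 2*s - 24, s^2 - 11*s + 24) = 1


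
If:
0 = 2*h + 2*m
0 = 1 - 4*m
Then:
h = -1/4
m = 1/4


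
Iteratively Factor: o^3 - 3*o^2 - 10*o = (o - 5)*(o^2 + 2*o) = (o - 5)*(o + 2)*(o)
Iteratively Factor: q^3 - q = (q + 1)*(q^2 - q) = q*(q + 1)*(q - 1)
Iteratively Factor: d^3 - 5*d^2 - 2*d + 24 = (d + 2)*(d^2 - 7*d + 12) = (d - 3)*(d + 2)*(d - 4)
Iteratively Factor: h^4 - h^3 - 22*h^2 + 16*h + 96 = (h - 4)*(h^3 + 3*h^2 - 10*h - 24) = (h - 4)*(h - 3)*(h^2 + 6*h + 8) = (h - 4)*(h - 3)*(h + 2)*(h + 4)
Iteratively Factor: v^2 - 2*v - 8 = (v + 2)*(v - 4)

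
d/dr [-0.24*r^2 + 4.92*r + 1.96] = 4.92 - 0.48*r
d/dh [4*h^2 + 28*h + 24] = 8*h + 28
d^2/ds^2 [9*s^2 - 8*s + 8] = 18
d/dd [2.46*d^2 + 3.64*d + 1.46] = 4.92*d + 3.64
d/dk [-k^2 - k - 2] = -2*k - 1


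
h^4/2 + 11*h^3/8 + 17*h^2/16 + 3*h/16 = h*(h/2 + 1/2)*(h + 1/4)*(h + 3/2)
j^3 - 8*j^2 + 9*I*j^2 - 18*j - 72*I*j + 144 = (j - 8)*(j + 3*I)*(j + 6*I)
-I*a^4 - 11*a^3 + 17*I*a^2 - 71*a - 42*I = (a - 7*I)*(a - 6*I)*(a + I)*(-I*a + 1)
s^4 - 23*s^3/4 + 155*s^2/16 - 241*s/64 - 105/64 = (s - 3)*(s - 7/4)*(s - 5/4)*(s + 1/4)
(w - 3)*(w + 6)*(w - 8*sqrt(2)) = w^3 - 8*sqrt(2)*w^2 + 3*w^2 - 24*sqrt(2)*w - 18*w + 144*sqrt(2)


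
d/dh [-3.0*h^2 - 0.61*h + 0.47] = -6.0*h - 0.61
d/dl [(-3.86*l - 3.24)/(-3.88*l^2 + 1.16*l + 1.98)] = (14.9768*l^2 - 4.4776*l - (3.86*l + 3.24)*(7.76*l - 1.16) - 7.6428)/(-3.88*l^2 + 1.16*l + 1.98)^2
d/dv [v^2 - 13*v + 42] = 2*v - 13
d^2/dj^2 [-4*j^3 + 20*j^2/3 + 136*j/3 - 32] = 40/3 - 24*j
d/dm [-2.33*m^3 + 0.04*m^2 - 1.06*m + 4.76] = -6.99*m^2 + 0.08*m - 1.06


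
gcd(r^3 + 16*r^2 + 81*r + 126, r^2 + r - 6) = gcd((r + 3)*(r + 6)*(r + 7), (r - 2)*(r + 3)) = r + 3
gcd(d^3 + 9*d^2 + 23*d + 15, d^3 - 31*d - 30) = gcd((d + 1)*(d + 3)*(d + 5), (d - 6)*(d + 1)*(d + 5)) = d^2 + 6*d + 5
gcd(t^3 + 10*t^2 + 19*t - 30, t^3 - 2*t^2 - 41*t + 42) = t^2 + 5*t - 6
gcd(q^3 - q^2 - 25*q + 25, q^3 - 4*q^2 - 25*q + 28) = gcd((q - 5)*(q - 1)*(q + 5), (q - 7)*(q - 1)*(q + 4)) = q - 1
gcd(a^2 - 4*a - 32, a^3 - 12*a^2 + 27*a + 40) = a - 8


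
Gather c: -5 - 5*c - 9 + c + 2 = -4*c - 12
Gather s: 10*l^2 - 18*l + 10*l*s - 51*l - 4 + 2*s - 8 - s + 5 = 10*l^2 - 69*l + s*(10*l + 1) - 7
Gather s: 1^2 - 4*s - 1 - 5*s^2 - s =-5*s^2 - 5*s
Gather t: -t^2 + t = -t^2 + t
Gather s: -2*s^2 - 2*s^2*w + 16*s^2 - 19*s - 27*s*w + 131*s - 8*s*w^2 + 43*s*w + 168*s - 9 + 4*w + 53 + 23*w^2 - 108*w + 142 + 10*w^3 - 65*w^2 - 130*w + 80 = s^2*(14 - 2*w) + s*(-8*w^2 + 16*w + 280) + 10*w^3 - 42*w^2 - 234*w + 266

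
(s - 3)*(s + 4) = s^2 + s - 12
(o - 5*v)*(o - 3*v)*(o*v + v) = o^3*v - 8*o^2*v^2 + o^2*v + 15*o*v^3 - 8*o*v^2 + 15*v^3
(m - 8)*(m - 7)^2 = m^3 - 22*m^2 + 161*m - 392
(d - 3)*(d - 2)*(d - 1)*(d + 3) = d^4 - 3*d^3 - 7*d^2 + 27*d - 18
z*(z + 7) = z^2 + 7*z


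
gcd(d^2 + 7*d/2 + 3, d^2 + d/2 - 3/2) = d + 3/2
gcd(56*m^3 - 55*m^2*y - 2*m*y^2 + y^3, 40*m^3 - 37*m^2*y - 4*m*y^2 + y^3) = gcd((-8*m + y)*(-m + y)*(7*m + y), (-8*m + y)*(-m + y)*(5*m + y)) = 8*m^2 - 9*m*y + y^2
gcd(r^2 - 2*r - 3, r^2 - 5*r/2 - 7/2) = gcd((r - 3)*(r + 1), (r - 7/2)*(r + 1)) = r + 1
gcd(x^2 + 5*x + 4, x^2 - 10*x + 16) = 1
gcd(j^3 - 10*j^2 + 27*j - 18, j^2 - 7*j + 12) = j - 3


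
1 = 1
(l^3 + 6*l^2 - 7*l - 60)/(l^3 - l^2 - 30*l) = (l^2 + l - 12)/(l*(l - 6))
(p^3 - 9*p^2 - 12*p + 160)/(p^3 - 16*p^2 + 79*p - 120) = (p + 4)/(p - 3)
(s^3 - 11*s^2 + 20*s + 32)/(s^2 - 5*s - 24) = (s^2 - 3*s - 4)/(s + 3)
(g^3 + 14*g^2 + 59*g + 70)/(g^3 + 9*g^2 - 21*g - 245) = (g^2 + 7*g + 10)/(g^2 + 2*g - 35)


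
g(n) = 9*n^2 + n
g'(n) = 18*n + 1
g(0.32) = 1.24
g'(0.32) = 6.76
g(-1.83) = 28.31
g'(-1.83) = -31.94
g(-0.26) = 0.35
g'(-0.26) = -3.68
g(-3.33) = 96.47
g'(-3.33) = -58.94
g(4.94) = 224.57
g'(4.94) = 89.92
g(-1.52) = 19.27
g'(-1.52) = -26.36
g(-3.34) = 97.06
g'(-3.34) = -59.12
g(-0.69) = 3.59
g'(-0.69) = -11.42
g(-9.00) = 720.00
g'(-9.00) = -161.00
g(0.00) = 0.00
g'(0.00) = 1.00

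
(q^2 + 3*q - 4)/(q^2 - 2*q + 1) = (q + 4)/(q - 1)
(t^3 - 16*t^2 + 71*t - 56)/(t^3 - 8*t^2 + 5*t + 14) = (t^2 - 9*t + 8)/(t^2 - t - 2)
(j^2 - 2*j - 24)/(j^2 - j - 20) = (j - 6)/(j - 5)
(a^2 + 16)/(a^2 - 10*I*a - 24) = (a + 4*I)/(a - 6*I)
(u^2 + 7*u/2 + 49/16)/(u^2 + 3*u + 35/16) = (4*u + 7)/(4*u + 5)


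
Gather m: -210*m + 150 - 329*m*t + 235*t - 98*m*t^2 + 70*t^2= m*(-98*t^2 - 329*t - 210) + 70*t^2 + 235*t + 150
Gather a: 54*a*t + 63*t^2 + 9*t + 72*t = 54*a*t + 63*t^2 + 81*t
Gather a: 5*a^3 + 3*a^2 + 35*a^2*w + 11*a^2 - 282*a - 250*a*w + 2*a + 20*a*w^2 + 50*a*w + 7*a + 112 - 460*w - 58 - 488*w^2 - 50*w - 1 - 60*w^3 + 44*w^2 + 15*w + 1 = 5*a^3 + a^2*(35*w + 14) + a*(20*w^2 - 200*w - 273) - 60*w^3 - 444*w^2 - 495*w + 54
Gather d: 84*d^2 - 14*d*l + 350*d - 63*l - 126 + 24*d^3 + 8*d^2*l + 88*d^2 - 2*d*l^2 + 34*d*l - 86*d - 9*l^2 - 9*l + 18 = 24*d^3 + d^2*(8*l + 172) + d*(-2*l^2 + 20*l + 264) - 9*l^2 - 72*l - 108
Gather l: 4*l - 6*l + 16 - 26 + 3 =-2*l - 7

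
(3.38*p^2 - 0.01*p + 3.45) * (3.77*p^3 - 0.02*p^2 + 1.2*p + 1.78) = 12.7426*p^5 - 0.1053*p^4 + 17.0627*p^3 + 5.9354*p^2 + 4.1222*p + 6.141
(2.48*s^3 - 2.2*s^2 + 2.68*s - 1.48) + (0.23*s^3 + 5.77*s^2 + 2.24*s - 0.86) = 2.71*s^3 + 3.57*s^2 + 4.92*s - 2.34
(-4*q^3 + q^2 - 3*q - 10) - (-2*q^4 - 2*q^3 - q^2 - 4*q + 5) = 2*q^4 - 2*q^3 + 2*q^2 + q - 15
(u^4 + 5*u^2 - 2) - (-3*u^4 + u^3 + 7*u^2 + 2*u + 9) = 4*u^4 - u^3 - 2*u^2 - 2*u - 11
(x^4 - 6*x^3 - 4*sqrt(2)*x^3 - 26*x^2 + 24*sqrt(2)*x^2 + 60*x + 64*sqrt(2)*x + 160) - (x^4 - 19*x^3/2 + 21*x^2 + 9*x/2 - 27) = -4*sqrt(2)*x^3 + 7*x^3/2 - 47*x^2 + 24*sqrt(2)*x^2 + 111*x/2 + 64*sqrt(2)*x + 187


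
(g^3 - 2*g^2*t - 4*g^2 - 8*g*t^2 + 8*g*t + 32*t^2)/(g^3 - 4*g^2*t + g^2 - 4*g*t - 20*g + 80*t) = (g + 2*t)/(g + 5)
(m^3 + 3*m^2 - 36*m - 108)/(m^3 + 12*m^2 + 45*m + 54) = (m - 6)/(m + 3)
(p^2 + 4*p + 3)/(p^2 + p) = (p + 3)/p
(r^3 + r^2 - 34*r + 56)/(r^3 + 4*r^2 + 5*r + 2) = (r^3 + r^2 - 34*r + 56)/(r^3 + 4*r^2 + 5*r + 2)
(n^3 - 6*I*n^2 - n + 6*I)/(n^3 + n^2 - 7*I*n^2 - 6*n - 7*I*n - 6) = (n - 1)/(n - I)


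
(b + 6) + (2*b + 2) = 3*b + 8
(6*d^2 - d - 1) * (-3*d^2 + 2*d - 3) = -18*d^4 + 15*d^3 - 17*d^2 + d + 3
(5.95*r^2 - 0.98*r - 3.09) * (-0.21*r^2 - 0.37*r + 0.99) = -1.2495*r^4 - 1.9957*r^3 + 6.902*r^2 + 0.1731*r - 3.0591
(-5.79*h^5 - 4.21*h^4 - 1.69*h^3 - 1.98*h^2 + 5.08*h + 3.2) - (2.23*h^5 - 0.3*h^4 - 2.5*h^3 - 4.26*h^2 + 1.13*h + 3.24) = -8.02*h^5 - 3.91*h^4 + 0.81*h^3 + 2.28*h^2 + 3.95*h - 0.04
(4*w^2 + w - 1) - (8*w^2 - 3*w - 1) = -4*w^2 + 4*w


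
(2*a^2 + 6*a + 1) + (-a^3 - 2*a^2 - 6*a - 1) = -a^3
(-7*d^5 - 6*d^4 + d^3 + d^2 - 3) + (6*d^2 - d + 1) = -7*d^5 - 6*d^4 + d^3 + 7*d^2 - d - 2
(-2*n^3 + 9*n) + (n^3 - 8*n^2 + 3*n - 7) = -n^3 - 8*n^2 + 12*n - 7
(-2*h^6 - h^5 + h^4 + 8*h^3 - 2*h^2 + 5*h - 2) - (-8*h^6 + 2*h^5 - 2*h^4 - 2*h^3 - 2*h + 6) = 6*h^6 - 3*h^5 + 3*h^4 + 10*h^3 - 2*h^2 + 7*h - 8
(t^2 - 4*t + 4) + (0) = t^2 - 4*t + 4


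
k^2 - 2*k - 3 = (k - 3)*(k + 1)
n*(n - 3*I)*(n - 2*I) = n^3 - 5*I*n^2 - 6*n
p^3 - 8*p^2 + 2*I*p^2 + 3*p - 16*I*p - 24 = (p - 8)*(p - I)*(p + 3*I)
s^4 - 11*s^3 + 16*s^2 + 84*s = s*(s - 7)*(s - 6)*(s + 2)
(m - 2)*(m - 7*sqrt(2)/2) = m^2 - 7*sqrt(2)*m/2 - 2*m + 7*sqrt(2)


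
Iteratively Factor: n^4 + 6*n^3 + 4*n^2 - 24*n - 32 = (n + 2)*(n^3 + 4*n^2 - 4*n - 16) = (n + 2)^2*(n^2 + 2*n - 8) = (n - 2)*(n + 2)^2*(n + 4)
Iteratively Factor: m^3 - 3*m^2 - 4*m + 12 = (m + 2)*(m^2 - 5*m + 6) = (m - 2)*(m + 2)*(m - 3)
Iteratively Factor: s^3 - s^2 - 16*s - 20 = (s + 2)*(s^2 - 3*s - 10) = (s + 2)^2*(s - 5)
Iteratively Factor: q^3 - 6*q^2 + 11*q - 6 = (q - 1)*(q^2 - 5*q + 6) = (q - 3)*(q - 1)*(q - 2)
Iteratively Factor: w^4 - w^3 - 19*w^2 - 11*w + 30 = (w + 2)*(w^3 - 3*w^2 - 13*w + 15) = (w - 5)*(w + 2)*(w^2 + 2*w - 3) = (w - 5)*(w + 2)*(w + 3)*(w - 1)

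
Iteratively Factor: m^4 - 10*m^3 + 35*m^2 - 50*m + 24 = (m - 2)*(m^3 - 8*m^2 + 19*m - 12) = (m - 3)*(m - 2)*(m^2 - 5*m + 4) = (m - 4)*(m - 3)*(m - 2)*(m - 1)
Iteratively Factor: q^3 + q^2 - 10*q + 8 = (q - 2)*(q^2 + 3*q - 4) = (q - 2)*(q - 1)*(q + 4)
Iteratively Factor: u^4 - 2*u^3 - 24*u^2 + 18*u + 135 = (u + 3)*(u^3 - 5*u^2 - 9*u + 45) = (u - 3)*(u + 3)*(u^2 - 2*u - 15) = (u - 3)*(u + 3)^2*(u - 5)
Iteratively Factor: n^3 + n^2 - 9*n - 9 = (n + 3)*(n^2 - 2*n - 3) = (n - 3)*(n + 3)*(n + 1)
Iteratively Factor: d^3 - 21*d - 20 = (d + 4)*(d^2 - 4*d - 5) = (d + 1)*(d + 4)*(d - 5)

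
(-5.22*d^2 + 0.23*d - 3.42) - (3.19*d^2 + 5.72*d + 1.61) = -8.41*d^2 - 5.49*d - 5.03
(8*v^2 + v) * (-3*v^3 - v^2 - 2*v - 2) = -24*v^5 - 11*v^4 - 17*v^3 - 18*v^2 - 2*v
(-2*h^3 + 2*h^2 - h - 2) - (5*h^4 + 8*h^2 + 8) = -5*h^4 - 2*h^3 - 6*h^2 - h - 10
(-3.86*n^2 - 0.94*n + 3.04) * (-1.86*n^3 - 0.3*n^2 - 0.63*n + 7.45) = 7.1796*n^5 + 2.9064*n^4 - 2.9406*n^3 - 29.0768*n^2 - 8.9182*n + 22.648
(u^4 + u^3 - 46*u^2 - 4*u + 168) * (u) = u^5 + u^4 - 46*u^3 - 4*u^2 + 168*u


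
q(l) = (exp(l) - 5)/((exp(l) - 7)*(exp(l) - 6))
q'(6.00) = 0.00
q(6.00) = 0.00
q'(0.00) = -0.02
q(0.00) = -0.13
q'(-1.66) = -0.00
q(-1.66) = -0.12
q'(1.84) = 46.16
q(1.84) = -6.22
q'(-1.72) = -0.00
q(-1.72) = -0.12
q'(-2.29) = -0.00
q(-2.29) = -0.12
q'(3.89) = -0.03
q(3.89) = 0.02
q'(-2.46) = -0.00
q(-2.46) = -0.12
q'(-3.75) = -0.00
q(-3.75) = -0.12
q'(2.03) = -37.46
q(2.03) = 2.64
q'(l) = exp(l)/((exp(l) - 7)*(exp(l) - 6)) - (exp(l) - 5)*exp(l)/((exp(l) - 7)*(exp(l) - 6)^2) - (exp(l) - 5)*exp(l)/((exp(l) - 7)^2*(exp(l) - 6)) = (-exp(2*l) + 10*exp(l) - 23)*exp(l)/(exp(4*l) - 26*exp(3*l) + 253*exp(2*l) - 1092*exp(l) + 1764)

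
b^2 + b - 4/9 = (b - 1/3)*(b + 4/3)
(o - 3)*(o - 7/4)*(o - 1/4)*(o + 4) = o^4 - o^3 - 217*o^2/16 + 391*o/16 - 21/4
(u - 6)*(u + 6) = u^2 - 36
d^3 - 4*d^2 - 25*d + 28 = (d - 7)*(d - 1)*(d + 4)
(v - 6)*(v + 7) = v^2 + v - 42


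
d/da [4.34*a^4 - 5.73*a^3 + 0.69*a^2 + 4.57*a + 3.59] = 17.36*a^3 - 17.19*a^2 + 1.38*a + 4.57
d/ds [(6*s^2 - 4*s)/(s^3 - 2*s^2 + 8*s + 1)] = 2*(-3*s^4 + 4*s^3 + 20*s^2 + 6*s - 2)/(s^6 - 4*s^5 + 20*s^4 - 30*s^3 + 60*s^2 + 16*s + 1)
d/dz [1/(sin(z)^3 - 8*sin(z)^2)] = (16 - 3*sin(z))*cos(z)/((sin(z) - 8)^2*sin(z)^3)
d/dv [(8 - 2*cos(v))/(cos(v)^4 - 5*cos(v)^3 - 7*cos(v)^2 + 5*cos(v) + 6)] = 2*(-3*cos(v)^3 + 29*cos(v)^2 - 82*cos(v) + 26)/((cos(v) - 6)^2*(cos(v) + 1)*sin(v)^3)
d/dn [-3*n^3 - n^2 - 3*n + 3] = -9*n^2 - 2*n - 3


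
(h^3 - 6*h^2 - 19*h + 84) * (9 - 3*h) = -3*h^4 + 27*h^3 + 3*h^2 - 423*h + 756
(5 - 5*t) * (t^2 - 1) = -5*t^3 + 5*t^2 + 5*t - 5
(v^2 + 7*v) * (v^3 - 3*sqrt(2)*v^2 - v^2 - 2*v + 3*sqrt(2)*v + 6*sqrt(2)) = v^5 - 3*sqrt(2)*v^4 + 6*v^4 - 18*sqrt(2)*v^3 - 9*v^3 - 14*v^2 + 27*sqrt(2)*v^2 + 42*sqrt(2)*v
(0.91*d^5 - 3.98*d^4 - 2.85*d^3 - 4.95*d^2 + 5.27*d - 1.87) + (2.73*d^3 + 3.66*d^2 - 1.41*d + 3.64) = 0.91*d^5 - 3.98*d^4 - 0.12*d^3 - 1.29*d^2 + 3.86*d + 1.77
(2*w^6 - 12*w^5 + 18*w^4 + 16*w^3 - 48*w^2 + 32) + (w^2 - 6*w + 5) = 2*w^6 - 12*w^5 + 18*w^4 + 16*w^3 - 47*w^2 - 6*w + 37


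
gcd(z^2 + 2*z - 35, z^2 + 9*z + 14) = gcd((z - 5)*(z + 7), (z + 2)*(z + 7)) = z + 7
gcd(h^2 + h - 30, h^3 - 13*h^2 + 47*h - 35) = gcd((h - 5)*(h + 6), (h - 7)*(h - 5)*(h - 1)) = h - 5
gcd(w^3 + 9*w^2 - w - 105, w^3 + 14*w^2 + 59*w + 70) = w^2 + 12*w + 35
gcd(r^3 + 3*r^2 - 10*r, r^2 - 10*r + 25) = 1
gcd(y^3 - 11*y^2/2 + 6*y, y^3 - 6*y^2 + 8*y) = y^2 - 4*y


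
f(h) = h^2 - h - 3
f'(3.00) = 5.00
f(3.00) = 3.00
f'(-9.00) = -19.00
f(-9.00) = 87.00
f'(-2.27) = -5.54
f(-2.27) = 4.42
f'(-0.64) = -2.28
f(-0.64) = -1.95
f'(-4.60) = -10.20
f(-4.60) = 22.76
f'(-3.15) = -7.30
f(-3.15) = 10.07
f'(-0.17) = -1.34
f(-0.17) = -2.80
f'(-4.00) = -9.00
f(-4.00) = 17.00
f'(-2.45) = -5.90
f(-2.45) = 5.45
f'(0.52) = 0.04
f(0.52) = -3.25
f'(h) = 2*h - 1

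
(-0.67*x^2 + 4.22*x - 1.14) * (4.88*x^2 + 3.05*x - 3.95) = -3.2696*x^4 + 18.5501*x^3 + 9.9543*x^2 - 20.146*x + 4.503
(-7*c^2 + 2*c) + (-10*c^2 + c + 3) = -17*c^2 + 3*c + 3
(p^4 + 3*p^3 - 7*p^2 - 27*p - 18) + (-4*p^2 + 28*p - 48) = p^4 + 3*p^3 - 11*p^2 + p - 66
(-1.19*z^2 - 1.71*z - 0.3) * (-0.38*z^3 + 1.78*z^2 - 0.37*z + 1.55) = 0.4522*z^5 - 1.4684*z^4 - 2.4895*z^3 - 1.7458*z^2 - 2.5395*z - 0.465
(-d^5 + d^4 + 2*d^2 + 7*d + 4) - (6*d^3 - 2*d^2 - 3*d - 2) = -d^5 + d^4 - 6*d^3 + 4*d^2 + 10*d + 6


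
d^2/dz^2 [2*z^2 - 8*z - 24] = 4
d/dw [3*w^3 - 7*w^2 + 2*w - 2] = 9*w^2 - 14*w + 2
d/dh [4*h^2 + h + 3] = 8*h + 1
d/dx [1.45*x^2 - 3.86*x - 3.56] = 2.9*x - 3.86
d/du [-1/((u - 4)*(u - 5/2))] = 2*(4*u - 13)/((u - 4)^2*(2*u - 5)^2)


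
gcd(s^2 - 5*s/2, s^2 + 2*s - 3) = 1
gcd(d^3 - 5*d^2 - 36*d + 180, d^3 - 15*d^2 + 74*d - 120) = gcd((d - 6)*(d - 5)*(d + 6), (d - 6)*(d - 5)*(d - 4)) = d^2 - 11*d + 30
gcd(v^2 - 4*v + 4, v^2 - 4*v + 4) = v^2 - 4*v + 4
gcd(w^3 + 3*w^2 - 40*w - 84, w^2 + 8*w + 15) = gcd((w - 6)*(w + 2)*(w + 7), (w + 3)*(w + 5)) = 1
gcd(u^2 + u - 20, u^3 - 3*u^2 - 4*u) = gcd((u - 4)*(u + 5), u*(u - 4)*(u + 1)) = u - 4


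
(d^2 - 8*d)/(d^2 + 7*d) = (d - 8)/(d + 7)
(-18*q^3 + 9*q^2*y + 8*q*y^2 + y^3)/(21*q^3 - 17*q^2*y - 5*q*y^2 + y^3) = (6*q + y)/(-7*q + y)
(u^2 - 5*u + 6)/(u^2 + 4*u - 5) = (u^2 - 5*u + 6)/(u^2 + 4*u - 5)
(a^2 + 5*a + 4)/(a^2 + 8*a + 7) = (a + 4)/(a + 7)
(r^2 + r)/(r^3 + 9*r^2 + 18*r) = (r + 1)/(r^2 + 9*r + 18)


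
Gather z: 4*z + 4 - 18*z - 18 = -14*z - 14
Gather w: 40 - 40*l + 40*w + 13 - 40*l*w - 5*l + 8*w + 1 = -45*l + w*(48 - 40*l) + 54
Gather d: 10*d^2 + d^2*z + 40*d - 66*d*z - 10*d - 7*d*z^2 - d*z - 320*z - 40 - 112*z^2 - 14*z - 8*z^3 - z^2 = d^2*(z + 10) + d*(-7*z^2 - 67*z + 30) - 8*z^3 - 113*z^2 - 334*z - 40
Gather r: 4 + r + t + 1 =r + t + 5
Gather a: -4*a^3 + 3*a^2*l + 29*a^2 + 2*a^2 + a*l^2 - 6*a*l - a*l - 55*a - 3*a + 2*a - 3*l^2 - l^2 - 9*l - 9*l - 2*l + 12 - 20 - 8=-4*a^3 + a^2*(3*l + 31) + a*(l^2 - 7*l - 56) - 4*l^2 - 20*l - 16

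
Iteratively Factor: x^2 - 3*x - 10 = (x + 2)*(x - 5)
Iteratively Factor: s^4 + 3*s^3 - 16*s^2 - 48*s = (s)*(s^3 + 3*s^2 - 16*s - 48) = s*(s - 4)*(s^2 + 7*s + 12) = s*(s - 4)*(s + 4)*(s + 3)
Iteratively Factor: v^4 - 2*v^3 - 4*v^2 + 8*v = (v - 2)*(v^3 - 4*v) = (v - 2)^2*(v^2 + 2*v) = v*(v - 2)^2*(v + 2)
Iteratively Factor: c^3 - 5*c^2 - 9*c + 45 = (c - 3)*(c^2 - 2*c - 15) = (c - 3)*(c + 3)*(c - 5)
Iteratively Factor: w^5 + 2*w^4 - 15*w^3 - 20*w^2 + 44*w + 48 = (w + 4)*(w^4 - 2*w^3 - 7*w^2 + 8*w + 12) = (w + 2)*(w + 4)*(w^3 - 4*w^2 + w + 6) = (w - 3)*(w + 2)*(w + 4)*(w^2 - w - 2) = (w - 3)*(w - 2)*(w + 2)*(w + 4)*(w + 1)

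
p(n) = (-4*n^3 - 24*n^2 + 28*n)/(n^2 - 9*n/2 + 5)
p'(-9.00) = -3.04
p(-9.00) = 5.69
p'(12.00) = -2.28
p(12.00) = -105.60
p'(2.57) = 57716.05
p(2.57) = -3871.08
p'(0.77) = -3.96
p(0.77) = 2.59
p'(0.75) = -3.10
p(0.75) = 2.66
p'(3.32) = 337.21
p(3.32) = -293.75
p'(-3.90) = -1.18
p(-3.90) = -6.28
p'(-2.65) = 0.09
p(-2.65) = -7.03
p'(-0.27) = 5.20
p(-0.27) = -1.47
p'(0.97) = -17.99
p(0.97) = 0.59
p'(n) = (9/2 - 2*n)*(-4*n^3 - 24*n^2 + 28*n)/(n^2 - 9*n/2 + 5)^2 + (-12*n^2 - 48*n + 28)/(n^2 - 9*n/2 + 5)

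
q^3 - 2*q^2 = q^2*(q - 2)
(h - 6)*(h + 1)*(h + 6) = h^3 + h^2 - 36*h - 36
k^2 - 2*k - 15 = (k - 5)*(k + 3)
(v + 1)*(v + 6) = v^2 + 7*v + 6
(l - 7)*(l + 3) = l^2 - 4*l - 21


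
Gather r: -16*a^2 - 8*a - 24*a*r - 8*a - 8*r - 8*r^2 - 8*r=-16*a^2 - 16*a - 8*r^2 + r*(-24*a - 16)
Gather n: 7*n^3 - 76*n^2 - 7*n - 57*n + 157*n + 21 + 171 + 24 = 7*n^3 - 76*n^2 + 93*n + 216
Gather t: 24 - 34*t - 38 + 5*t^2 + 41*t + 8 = 5*t^2 + 7*t - 6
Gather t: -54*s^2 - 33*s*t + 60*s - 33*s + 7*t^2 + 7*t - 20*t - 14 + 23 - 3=-54*s^2 + 27*s + 7*t^2 + t*(-33*s - 13) + 6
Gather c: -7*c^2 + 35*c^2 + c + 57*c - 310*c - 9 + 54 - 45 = 28*c^2 - 252*c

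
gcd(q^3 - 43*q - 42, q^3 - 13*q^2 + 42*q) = q - 7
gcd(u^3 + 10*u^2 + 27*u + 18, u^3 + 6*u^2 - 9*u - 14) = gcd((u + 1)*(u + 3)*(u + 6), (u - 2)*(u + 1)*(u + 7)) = u + 1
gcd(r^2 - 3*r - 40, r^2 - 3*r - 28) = 1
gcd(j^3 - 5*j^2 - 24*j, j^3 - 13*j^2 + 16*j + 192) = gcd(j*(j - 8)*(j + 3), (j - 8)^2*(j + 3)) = j^2 - 5*j - 24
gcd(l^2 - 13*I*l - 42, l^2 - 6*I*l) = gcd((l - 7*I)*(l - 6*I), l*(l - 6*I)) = l - 6*I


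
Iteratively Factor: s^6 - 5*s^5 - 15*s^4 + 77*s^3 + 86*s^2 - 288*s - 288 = (s + 1)*(s^5 - 6*s^4 - 9*s^3 + 86*s^2 - 288) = (s - 3)*(s + 1)*(s^4 - 3*s^3 - 18*s^2 + 32*s + 96) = (s - 4)*(s - 3)*(s + 1)*(s^3 + s^2 - 14*s - 24) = (s - 4)*(s - 3)*(s + 1)*(s + 2)*(s^2 - s - 12) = (s - 4)*(s - 3)*(s + 1)*(s + 2)*(s + 3)*(s - 4)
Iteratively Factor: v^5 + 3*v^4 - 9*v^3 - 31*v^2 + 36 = (v - 1)*(v^4 + 4*v^3 - 5*v^2 - 36*v - 36) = (v - 3)*(v - 1)*(v^3 + 7*v^2 + 16*v + 12) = (v - 3)*(v - 1)*(v + 2)*(v^2 + 5*v + 6) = (v - 3)*(v - 1)*(v + 2)*(v + 3)*(v + 2)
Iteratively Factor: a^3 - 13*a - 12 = (a + 1)*(a^2 - a - 12) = (a + 1)*(a + 3)*(a - 4)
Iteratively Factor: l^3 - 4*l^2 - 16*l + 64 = (l - 4)*(l^2 - 16) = (l - 4)*(l + 4)*(l - 4)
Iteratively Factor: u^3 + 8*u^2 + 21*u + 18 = (u + 3)*(u^2 + 5*u + 6) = (u + 3)^2*(u + 2)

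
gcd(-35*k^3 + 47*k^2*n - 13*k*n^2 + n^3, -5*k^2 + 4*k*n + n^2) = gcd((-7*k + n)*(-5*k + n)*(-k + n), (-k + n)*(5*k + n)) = k - n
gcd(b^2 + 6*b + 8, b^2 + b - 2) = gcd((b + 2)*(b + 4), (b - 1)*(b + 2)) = b + 2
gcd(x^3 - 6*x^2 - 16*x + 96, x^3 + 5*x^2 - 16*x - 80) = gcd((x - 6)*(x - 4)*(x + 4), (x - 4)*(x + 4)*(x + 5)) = x^2 - 16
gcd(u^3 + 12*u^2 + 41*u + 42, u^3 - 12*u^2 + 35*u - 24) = 1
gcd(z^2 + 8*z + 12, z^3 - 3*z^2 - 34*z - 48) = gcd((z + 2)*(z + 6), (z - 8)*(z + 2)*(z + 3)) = z + 2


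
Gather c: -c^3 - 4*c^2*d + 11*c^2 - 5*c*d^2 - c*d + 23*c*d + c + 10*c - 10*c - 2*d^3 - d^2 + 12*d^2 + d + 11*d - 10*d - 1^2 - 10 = -c^3 + c^2*(11 - 4*d) + c*(-5*d^2 + 22*d + 1) - 2*d^3 + 11*d^2 + 2*d - 11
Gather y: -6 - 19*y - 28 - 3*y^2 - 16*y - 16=-3*y^2 - 35*y - 50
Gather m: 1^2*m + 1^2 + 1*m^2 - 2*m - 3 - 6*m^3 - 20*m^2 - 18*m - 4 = -6*m^3 - 19*m^2 - 19*m - 6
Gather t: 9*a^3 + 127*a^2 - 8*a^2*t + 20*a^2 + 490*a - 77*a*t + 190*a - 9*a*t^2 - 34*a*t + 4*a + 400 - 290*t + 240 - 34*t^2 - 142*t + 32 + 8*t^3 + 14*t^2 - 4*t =9*a^3 + 147*a^2 + 684*a + 8*t^3 + t^2*(-9*a - 20) + t*(-8*a^2 - 111*a - 436) + 672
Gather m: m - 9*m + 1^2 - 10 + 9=-8*m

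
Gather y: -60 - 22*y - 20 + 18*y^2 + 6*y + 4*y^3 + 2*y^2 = 4*y^3 + 20*y^2 - 16*y - 80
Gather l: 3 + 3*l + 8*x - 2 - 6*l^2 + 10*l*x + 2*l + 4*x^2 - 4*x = -6*l^2 + l*(10*x + 5) + 4*x^2 + 4*x + 1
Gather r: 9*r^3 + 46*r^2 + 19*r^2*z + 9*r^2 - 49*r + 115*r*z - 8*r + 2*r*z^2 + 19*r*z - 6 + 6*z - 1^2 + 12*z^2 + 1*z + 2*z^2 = 9*r^3 + r^2*(19*z + 55) + r*(2*z^2 + 134*z - 57) + 14*z^2 + 7*z - 7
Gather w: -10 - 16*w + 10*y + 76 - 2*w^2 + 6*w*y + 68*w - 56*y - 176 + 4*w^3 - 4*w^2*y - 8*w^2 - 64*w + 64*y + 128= 4*w^3 + w^2*(-4*y - 10) + w*(6*y - 12) + 18*y + 18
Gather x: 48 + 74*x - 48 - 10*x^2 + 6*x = -10*x^2 + 80*x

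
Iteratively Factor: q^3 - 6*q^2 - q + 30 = (q - 5)*(q^2 - q - 6) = (q - 5)*(q - 3)*(q + 2)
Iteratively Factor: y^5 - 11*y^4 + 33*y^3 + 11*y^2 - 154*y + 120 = (y + 2)*(y^4 - 13*y^3 + 59*y^2 - 107*y + 60) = (y - 4)*(y + 2)*(y^3 - 9*y^2 + 23*y - 15) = (y - 4)*(y - 1)*(y + 2)*(y^2 - 8*y + 15) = (y - 4)*(y - 3)*(y - 1)*(y + 2)*(y - 5)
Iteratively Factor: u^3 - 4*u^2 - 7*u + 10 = (u - 1)*(u^2 - 3*u - 10) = (u - 1)*(u + 2)*(u - 5)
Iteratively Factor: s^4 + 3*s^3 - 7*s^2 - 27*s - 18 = (s + 3)*(s^3 - 7*s - 6) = (s - 3)*(s + 3)*(s^2 + 3*s + 2) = (s - 3)*(s + 2)*(s + 3)*(s + 1)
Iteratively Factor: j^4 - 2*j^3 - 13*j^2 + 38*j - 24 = (j + 4)*(j^3 - 6*j^2 + 11*j - 6) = (j - 1)*(j + 4)*(j^2 - 5*j + 6) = (j - 2)*(j - 1)*(j + 4)*(j - 3)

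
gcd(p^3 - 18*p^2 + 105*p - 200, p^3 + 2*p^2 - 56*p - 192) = p - 8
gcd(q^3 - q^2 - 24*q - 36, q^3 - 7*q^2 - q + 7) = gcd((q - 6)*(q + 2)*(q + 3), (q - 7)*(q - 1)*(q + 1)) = 1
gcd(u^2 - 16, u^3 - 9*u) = 1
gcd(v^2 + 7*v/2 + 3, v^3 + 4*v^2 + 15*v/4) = v + 3/2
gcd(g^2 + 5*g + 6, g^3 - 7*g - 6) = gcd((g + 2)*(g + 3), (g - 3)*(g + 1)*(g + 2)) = g + 2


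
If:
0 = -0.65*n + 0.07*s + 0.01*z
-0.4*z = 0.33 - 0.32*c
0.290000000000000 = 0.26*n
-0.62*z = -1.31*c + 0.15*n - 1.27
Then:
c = -1.98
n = 1.12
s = 10.70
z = -2.41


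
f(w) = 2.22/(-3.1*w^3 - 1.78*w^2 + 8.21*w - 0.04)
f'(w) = 2.22*(9.3*w^2 + 3.56*w - 8.21)/(-3.1*w^3 - 1.78*w^2 + 8.21*w - 0.04)^2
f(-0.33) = -0.78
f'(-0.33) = -2.32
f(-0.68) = -0.41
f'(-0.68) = -0.47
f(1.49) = -1.10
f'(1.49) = 9.71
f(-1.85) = -1.31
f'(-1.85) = 13.20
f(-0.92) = -0.33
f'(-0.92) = -0.18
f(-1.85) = -1.31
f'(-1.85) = 13.20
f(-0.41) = -0.64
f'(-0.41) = -1.48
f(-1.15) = -0.31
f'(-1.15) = -0.00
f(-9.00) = 0.00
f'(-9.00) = 0.00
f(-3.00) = 0.05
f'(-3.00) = 0.08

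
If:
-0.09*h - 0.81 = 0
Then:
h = -9.00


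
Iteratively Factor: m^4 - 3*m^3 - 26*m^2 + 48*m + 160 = (m + 2)*(m^3 - 5*m^2 - 16*m + 80) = (m - 5)*(m + 2)*(m^2 - 16) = (m - 5)*(m + 2)*(m + 4)*(m - 4)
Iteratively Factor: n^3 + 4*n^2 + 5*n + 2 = (n + 1)*(n^2 + 3*n + 2) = (n + 1)^2*(n + 2)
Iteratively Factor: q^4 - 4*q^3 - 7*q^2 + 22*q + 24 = (q + 1)*(q^3 - 5*q^2 - 2*q + 24) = (q - 4)*(q + 1)*(q^2 - q - 6) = (q - 4)*(q - 3)*(q + 1)*(q + 2)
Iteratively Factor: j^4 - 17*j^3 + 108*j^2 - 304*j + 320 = (j - 4)*(j^3 - 13*j^2 + 56*j - 80) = (j - 4)^2*(j^2 - 9*j + 20) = (j - 5)*(j - 4)^2*(j - 4)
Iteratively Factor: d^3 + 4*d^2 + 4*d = (d + 2)*(d^2 + 2*d) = (d + 2)^2*(d)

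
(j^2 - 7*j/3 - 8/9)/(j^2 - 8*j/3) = (j + 1/3)/j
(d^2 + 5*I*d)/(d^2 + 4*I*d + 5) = d/(d - I)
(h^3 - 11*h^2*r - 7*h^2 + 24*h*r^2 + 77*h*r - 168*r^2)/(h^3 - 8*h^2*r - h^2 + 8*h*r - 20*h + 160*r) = (h^2 - 3*h*r - 7*h + 21*r)/(h^2 - h - 20)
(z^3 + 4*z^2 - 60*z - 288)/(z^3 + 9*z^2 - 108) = (z - 8)/(z - 3)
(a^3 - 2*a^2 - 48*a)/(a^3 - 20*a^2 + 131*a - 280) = a*(a + 6)/(a^2 - 12*a + 35)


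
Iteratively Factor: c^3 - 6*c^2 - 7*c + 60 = (c + 3)*(c^2 - 9*c + 20) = (c - 5)*(c + 3)*(c - 4)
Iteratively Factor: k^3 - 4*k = (k + 2)*(k^2 - 2*k) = k*(k + 2)*(k - 2)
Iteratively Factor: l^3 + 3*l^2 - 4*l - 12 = (l + 2)*(l^2 + l - 6) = (l - 2)*(l + 2)*(l + 3)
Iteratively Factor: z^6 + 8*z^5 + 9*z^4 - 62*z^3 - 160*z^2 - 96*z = (z + 2)*(z^5 + 6*z^4 - 3*z^3 - 56*z^2 - 48*z) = (z - 3)*(z + 2)*(z^4 + 9*z^3 + 24*z^2 + 16*z) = z*(z - 3)*(z + 2)*(z^3 + 9*z^2 + 24*z + 16) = z*(z - 3)*(z + 1)*(z + 2)*(z^2 + 8*z + 16) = z*(z - 3)*(z + 1)*(z + 2)*(z + 4)*(z + 4)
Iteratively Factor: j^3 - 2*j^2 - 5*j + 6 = (j + 2)*(j^2 - 4*j + 3) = (j - 1)*(j + 2)*(j - 3)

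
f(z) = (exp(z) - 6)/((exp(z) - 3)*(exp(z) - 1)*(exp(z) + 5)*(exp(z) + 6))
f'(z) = -(exp(z) - 6)*exp(z)/((exp(z) - 3)*(exp(z) - 1)*(exp(z) + 5)*(exp(z) + 6)^2) - (exp(z) - 6)*exp(z)/((exp(z) - 3)*(exp(z) - 1)*(exp(z) + 5)^2*(exp(z) + 6)) - (exp(z) - 6)*exp(z)/((exp(z) - 3)*(exp(z) - 1)^2*(exp(z) + 5)*(exp(z) + 6)) - (exp(z) - 6)*exp(z)/((exp(z) - 3)^2*(exp(z) - 1)*(exp(z) + 5)*(exp(z) + 6)) + exp(z)/((exp(z) - 3)*(exp(z) - 1)*(exp(z) + 5)*(exp(z) + 6)) = (-3*exp(4*z) + 10*exp(3*z) + 137*exp(2*z) - 132*exp(z) - 432)*exp(z)/(exp(8*z) + 14*exp(7*z) + 27*exp(6*z) - 328*exp(5*z) - 917*exp(4*z) + 3174*exp(3*z) + 5589*exp(2*z) - 15660*exp(z) + 8100)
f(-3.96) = -0.07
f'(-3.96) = -0.00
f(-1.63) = -0.08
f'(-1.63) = -0.02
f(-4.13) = -0.07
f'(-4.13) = -0.00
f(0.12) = 0.47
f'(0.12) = -4.12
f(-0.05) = -1.22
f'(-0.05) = -23.80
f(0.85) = 0.07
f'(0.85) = 0.04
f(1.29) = -0.02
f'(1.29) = 0.16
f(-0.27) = -0.25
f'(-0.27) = -0.81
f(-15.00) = -0.07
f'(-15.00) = 0.00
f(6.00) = 0.00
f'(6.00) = 0.00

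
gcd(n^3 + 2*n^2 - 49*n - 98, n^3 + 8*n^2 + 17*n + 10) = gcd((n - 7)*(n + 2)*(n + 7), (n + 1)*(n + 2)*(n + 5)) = n + 2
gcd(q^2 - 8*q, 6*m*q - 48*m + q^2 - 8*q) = q - 8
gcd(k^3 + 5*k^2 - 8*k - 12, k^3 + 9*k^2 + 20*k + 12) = k^2 + 7*k + 6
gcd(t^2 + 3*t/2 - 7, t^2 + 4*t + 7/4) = t + 7/2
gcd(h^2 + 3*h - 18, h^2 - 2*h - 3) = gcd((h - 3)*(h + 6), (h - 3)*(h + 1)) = h - 3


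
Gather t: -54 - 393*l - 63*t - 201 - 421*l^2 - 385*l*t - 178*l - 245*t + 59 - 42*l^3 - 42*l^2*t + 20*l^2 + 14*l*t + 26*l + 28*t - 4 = -42*l^3 - 401*l^2 - 545*l + t*(-42*l^2 - 371*l - 280) - 200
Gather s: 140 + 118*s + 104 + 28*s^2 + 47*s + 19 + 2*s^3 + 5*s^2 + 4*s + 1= 2*s^3 + 33*s^2 + 169*s + 264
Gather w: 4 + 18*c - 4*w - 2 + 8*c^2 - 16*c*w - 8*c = 8*c^2 + 10*c + w*(-16*c - 4) + 2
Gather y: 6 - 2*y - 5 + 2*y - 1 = 0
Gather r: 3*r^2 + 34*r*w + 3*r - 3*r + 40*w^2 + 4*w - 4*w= 3*r^2 + 34*r*w + 40*w^2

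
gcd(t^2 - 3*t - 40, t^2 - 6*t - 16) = t - 8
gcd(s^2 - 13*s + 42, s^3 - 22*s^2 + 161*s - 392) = s - 7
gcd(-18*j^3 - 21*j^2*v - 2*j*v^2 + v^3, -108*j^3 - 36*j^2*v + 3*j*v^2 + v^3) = -18*j^2 - 3*j*v + v^2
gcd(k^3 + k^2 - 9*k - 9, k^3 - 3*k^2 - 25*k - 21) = k^2 + 4*k + 3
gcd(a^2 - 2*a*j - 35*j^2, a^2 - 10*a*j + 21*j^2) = a - 7*j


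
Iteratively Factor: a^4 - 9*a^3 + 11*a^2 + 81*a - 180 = (a - 5)*(a^3 - 4*a^2 - 9*a + 36) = (a - 5)*(a + 3)*(a^2 - 7*a + 12) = (a - 5)*(a - 4)*(a + 3)*(a - 3)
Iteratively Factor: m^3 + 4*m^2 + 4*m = (m)*(m^2 + 4*m + 4) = m*(m + 2)*(m + 2)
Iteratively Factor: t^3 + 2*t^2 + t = (t + 1)*(t^2 + t) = t*(t + 1)*(t + 1)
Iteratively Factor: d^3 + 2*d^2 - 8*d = (d - 2)*(d^2 + 4*d) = (d - 2)*(d + 4)*(d)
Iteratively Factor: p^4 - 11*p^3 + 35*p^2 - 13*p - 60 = (p - 5)*(p^3 - 6*p^2 + 5*p + 12) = (p - 5)*(p - 4)*(p^2 - 2*p - 3) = (p - 5)*(p - 4)*(p + 1)*(p - 3)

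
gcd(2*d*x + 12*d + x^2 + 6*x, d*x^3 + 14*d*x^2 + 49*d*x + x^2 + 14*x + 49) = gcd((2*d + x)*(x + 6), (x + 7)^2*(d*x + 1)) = 1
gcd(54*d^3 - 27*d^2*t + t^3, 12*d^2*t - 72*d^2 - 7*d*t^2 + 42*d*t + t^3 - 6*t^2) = -3*d + t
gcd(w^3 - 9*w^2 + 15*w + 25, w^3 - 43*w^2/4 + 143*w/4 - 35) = w - 5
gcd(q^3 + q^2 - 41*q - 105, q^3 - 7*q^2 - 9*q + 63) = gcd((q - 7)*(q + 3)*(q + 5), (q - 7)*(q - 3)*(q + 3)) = q^2 - 4*q - 21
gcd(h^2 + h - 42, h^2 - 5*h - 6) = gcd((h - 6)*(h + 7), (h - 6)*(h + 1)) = h - 6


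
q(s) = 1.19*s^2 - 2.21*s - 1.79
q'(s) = 2.38*s - 2.21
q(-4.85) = 36.92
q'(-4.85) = -13.75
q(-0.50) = -0.39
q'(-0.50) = -3.40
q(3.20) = 3.32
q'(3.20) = 5.41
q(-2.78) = 13.55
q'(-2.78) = -8.83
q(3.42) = 4.57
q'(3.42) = 5.93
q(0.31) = -2.36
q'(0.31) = -1.47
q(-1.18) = 2.47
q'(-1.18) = -5.02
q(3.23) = 3.49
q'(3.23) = 5.48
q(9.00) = 74.71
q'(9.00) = 19.21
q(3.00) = 2.29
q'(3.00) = 4.93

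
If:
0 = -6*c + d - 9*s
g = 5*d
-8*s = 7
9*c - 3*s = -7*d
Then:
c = 35/34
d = -231/136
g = -1155/136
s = -7/8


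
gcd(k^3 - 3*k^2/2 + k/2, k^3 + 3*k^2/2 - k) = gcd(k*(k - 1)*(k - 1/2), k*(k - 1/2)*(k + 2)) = k^2 - k/2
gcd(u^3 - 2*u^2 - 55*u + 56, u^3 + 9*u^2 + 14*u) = u + 7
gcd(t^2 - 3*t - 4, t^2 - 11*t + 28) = t - 4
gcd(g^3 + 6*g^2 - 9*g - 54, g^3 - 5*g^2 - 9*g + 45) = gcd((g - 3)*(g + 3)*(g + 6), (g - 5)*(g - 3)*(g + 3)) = g^2 - 9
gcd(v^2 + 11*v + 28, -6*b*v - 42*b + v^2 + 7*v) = v + 7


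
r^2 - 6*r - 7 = (r - 7)*(r + 1)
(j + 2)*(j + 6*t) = j^2 + 6*j*t + 2*j + 12*t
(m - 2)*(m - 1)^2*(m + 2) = m^4 - 2*m^3 - 3*m^2 + 8*m - 4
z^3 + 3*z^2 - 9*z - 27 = (z - 3)*(z + 3)^2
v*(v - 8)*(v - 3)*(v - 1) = v^4 - 12*v^3 + 35*v^2 - 24*v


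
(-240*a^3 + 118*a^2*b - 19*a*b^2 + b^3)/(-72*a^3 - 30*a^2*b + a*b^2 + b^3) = (40*a^2 - 13*a*b + b^2)/(12*a^2 + 7*a*b + b^2)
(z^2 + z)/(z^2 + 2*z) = (z + 1)/(z + 2)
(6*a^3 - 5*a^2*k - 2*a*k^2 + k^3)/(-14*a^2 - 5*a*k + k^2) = (-3*a^2 + 4*a*k - k^2)/(7*a - k)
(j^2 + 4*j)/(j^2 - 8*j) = (j + 4)/(j - 8)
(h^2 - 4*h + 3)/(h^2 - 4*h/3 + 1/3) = 3*(h - 3)/(3*h - 1)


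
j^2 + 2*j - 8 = (j - 2)*(j + 4)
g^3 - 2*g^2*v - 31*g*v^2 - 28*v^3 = (g - 7*v)*(g + v)*(g + 4*v)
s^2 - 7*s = s*(s - 7)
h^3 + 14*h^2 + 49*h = h*(h + 7)^2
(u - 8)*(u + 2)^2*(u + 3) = u^4 - u^3 - 40*u^2 - 116*u - 96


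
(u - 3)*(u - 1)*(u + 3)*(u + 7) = u^4 + 6*u^3 - 16*u^2 - 54*u + 63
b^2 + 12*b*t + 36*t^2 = (b + 6*t)^2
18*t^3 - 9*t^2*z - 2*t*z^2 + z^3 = (-3*t + z)*(-2*t + z)*(3*t + z)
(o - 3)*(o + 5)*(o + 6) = o^3 + 8*o^2 - 3*o - 90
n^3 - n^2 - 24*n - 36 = (n - 6)*(n + 2)*(n + 3)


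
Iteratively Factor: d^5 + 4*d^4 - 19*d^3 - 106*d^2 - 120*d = (d + 2)*(d^4 + 2*d^3 - 23*d^2 - 60*d) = d*(d + 2)*(d^3 + 2*d^2 - 23*d - 60) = d*(d + 2)*(d + 4)*(d^2 - 2*d - 15) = d*(d + 2)*(d + 3)*(d + 4)*(d - 5)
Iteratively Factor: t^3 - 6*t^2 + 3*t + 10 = (t + 1)*(t^2 - 7*t + 10) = (t - 5)*(t + 1)*(t - 2)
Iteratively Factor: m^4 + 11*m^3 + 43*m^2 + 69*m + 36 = (m + 3)*(m^3 + 8*m^2 + 19*m + 12) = (m + 1)*(m + 3)*(m^2 + 7*m + 12) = (m + 1)*(m + 3)*(m + 4)*(m + 3)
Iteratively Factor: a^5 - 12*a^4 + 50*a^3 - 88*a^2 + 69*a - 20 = (a - 1)*(a^4 - 11*a^3 + 39*a^2 - 49*a + 20) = (a - 4)*(a - 1)*(a^3 - 7*a^2 + 11*a - 5) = (a - 5)*(a - 4)*(a - 1)*(a^2 - 2*a + 1) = (a - 5)*(a - 4)*(a - 1)^2*(a - 1)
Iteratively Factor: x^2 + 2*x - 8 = (x + 4)*(x - 2)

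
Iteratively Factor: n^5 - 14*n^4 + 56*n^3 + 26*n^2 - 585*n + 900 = (n - 4)*(n^4 - 10*n^3 + 16*n^2 + 90*n - 225) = (n - 4)*(n - 3)*(n^3 - 7*n^2 - 5*n + 75) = (n - 5)*(n - 4)*(n - 3)*(n^2 - 2*n - 15) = (n - 5)^2*(n - 4)*(n - 3)*(n + 3)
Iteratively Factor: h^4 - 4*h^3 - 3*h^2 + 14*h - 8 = (h - 1)*(h^3 - 3*h^2 - 6*h + 8) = (h - 1)^2*(h^2 - 2*h - 8) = (h - 4)*(h - 1)^2*(h + 2)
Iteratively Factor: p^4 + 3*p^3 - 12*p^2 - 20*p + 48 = (p - 2)*(p^3 + 5*p^2 - 2*p - 24) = (p - 2)*(p + 3)*(p^2 + 2*p - 8) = (p - 2)^2*(p + 3)*(p + 4)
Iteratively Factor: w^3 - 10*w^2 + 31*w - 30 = (w - 3)*(w^2 - 7*w + 10) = (w - 3)*(w - 2)*(w - 5)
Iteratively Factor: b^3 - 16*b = (b + 4)*(b^2 - 4*b) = b*(b + 4)*(b - 4)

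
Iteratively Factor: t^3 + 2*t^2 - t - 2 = (t + 2)*(t^2 - 1) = (t - 1)*(t + 2)*(t + 1)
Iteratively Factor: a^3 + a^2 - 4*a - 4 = (a + 1)*(a^2 - 4) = (a - 2)*(a + 1)*(a + 2)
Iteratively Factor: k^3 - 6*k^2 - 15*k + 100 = (k + 4)*(k^2 - 10*k + 25) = (k - 5)*(k + 4)*(k - 5)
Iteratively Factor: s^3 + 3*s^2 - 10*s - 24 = (s - 3)*(s^2 + 6*s + 8) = (s - 3)*(s + 4)*(s + 2)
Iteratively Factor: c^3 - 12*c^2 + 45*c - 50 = (c - 5)*(c^2 - 7*c + 10) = (c - 5)^2*(c - 2)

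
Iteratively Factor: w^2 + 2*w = (w)*(w + 2)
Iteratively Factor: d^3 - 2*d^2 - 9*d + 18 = (d - 3)*(d^2 + d - 6) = (d - 3)*(d - 2)*(d + 3)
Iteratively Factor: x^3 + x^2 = (x)*(x^2 + x) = x^2*(x + 1)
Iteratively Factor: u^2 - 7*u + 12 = (u - 3)*(u - 4)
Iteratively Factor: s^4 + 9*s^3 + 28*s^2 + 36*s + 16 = (s + 1)*(s^3 + 8*s^2 + 20*s + 16) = (s + 1)*(s + 2)*(s^2 + 6*s + 8) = (s + 1)*(s + 2)*(s + 4)*(s + 2)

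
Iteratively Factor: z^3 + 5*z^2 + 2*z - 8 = (z + 2)*(z^2 + 3*z - 4) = (z - 1)*(z + 2)*(z + 4)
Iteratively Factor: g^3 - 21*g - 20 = (g + 4)*(g^2 - 4*g - 5) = (g - 5)*(g + 4)*(g + 1)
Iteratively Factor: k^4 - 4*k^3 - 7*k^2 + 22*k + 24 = (k + 1)*(k^3 - 5*k^2 - 2*k + 24) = (k + 1)*(k + 2)*(k^2 - 7*k + 12) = (k - 4)*(k + 1)*(k + 2)*(k - 3)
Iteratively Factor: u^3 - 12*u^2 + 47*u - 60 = (u - 3)*(u^2 - 9*u + 20) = (u - 4)*(u - 3)*(u - 5)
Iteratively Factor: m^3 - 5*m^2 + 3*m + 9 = (m - 3)*(m^2 - 2*m - 3) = (m - 3)^2*(m + 1)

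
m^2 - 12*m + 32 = (m - 8)*(m - 4)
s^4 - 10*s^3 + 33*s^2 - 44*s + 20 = (s - 5)*(s - 2)^2*(s - 1)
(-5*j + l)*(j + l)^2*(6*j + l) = -30*j^4 - 59*j^3*l - 27*j^2*l^2 + 3*j*l^3 + l^4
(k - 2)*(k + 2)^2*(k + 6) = k^4 + 8*k^3 + 8*k^2 - 32*k - 48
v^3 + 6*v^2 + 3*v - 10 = (v - 1)*(v + 2)*(v + 5)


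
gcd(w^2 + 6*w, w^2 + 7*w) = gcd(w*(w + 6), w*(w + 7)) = w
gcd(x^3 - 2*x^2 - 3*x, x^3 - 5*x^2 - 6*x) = x^2 + x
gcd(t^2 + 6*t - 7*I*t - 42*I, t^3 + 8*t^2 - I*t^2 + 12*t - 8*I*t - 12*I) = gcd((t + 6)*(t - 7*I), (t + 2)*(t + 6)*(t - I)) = t + 6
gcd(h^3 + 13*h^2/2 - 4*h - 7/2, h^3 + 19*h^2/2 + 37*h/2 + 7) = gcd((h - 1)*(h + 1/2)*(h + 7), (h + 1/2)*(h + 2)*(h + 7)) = h^2 + 15*h/2 + 7/2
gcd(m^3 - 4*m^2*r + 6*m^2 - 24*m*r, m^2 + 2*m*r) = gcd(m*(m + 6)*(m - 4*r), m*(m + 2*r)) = m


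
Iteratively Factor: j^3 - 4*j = (j - 2)*(j^2 + 2*j) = (j - 2)*(j + 2)*(j)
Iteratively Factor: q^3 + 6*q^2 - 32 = (q - 2)*(q^2 + 8*q + 16) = (q - 2)*(q + 4)*(q + 4)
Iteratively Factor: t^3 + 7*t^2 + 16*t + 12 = (t + 2)*(t^2 + 5*t + 6) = (t + 2)^2*(t + 3)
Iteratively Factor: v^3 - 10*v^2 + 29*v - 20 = (v - 4)*(v^2 - 6*v + 5) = (v - 4)*(v - 1)*(v - 5)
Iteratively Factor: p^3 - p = (p - 1)*(p^2 + p) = (p - 1)*(p + 1)*(p)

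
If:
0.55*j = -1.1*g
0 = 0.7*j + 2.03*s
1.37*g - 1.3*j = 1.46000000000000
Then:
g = 0.37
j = -0.74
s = 0.25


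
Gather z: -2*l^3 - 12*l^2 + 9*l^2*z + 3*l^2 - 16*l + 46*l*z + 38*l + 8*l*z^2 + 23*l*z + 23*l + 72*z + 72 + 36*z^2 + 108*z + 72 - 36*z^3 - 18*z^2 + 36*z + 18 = -2*l^3 - 9*l^2 + 45*l - 36*z^3 + z^2*(8*l + 18) + z*(9*l^2 + 69*l + 216) + 162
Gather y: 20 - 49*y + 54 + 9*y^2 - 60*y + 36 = 9*y^2 - 109*y + 110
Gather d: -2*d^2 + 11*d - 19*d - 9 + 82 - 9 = -2*d^2 - 8*d + 64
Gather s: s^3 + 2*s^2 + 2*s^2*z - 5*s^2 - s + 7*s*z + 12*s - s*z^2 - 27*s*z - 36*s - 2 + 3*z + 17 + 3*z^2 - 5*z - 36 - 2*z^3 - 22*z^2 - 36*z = s^3 + s^2*(2*z - 3) + s*(-z^2 - 20*z - 25) - 2*z^3 - 19*z^2 - 38*z - 21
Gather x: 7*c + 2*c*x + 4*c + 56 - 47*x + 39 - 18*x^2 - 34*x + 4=11*c - 18*x^2 + x*(2*c - 81) + 99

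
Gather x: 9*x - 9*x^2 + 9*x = -9*x^2 + 18*x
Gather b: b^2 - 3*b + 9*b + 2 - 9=b^2 + 6*b - 7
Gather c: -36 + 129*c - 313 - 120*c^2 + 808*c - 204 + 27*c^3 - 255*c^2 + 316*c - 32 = 27*c^3 - 375*c^2 + 1253*c - 585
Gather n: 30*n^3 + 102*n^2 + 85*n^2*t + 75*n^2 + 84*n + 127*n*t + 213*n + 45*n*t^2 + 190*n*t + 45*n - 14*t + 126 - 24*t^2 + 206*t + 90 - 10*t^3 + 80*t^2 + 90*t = 30*n^3 + n^2*(85*t + 177) + n*(45*t^2 + 317*t + 342) - 10*t^3 + 56*t^2 + 282*t + 216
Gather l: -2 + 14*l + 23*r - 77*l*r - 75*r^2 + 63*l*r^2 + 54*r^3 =l*(63*r^2 - 77*r + 14) + 54*r^3 - 75*r^2 + 23*r - 2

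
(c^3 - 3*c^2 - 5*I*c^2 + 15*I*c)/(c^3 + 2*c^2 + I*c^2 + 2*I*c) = (c^2 - c*(3 + 5*I) + 15*I)/(c^2 + c*(2 + I) + 2*I)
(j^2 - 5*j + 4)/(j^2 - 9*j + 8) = (j - 4)/(j - 8)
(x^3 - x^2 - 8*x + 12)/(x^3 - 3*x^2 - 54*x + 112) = (x^2 + x - 6)/(x^2 - x - 56)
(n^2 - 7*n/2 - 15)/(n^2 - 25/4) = 2*(n - 6)/(2*n - 5)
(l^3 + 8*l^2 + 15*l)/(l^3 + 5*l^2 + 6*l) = (l + 5)/(l + 2)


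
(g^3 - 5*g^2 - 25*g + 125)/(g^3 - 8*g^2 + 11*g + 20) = (g^2 - 25)/(g^2 - 3*g - 4)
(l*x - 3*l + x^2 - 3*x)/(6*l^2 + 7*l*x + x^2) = (x - 3)/(6*l + x)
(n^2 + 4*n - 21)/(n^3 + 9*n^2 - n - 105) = 1/(n + 5)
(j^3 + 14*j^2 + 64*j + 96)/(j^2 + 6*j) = j + 8 + 16/j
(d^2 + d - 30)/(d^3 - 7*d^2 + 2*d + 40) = (d + 6)/(d^2 - 2*d - 8)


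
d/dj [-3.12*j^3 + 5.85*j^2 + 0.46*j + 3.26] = -9.36*j^2 + 11.7*j + 0.46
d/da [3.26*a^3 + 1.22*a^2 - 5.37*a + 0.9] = 9.78*a^2 + 2.44*a - 5.37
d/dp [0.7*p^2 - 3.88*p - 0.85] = 1.4*p - 3.88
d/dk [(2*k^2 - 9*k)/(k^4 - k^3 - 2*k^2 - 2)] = (k^2*(2*k - 9)*(-4*k^2 + 3*k + 4) + (9 - 4*k)*(-k^4 + k^3 + 2*k^2 + 2))/(-k^4 + k^3 + 2*k^2 + 2)^2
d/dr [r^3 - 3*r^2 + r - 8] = 3*r^2 - 6*r + 1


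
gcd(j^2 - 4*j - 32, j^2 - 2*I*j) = 1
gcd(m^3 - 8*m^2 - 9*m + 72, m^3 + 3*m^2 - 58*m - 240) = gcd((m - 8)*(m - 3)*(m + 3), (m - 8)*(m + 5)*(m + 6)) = m - 8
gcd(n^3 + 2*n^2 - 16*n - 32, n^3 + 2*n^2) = n + 2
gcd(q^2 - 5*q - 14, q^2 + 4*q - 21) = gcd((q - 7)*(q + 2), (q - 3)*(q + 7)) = 1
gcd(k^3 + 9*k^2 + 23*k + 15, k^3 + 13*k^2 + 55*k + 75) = k^2 + 8*k + 15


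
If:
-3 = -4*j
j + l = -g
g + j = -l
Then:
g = -l - 3/4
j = 3/4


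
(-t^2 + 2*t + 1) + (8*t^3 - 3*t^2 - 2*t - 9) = 8*t^3 - 4*t^2 - 8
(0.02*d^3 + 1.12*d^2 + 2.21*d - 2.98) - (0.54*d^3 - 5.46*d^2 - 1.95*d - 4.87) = -0.52*d^3 + 6.58*d^2 + 4.16*d + 1.89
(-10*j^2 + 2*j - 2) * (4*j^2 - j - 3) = -40*j^4 + 18*j^3 + 20*j^2 - 4*j + 6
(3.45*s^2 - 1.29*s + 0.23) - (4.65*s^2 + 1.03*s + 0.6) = -1.2*s^2 - 2.32*s - 0.37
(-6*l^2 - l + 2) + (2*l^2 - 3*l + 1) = -4*l^2 - 4*l + 3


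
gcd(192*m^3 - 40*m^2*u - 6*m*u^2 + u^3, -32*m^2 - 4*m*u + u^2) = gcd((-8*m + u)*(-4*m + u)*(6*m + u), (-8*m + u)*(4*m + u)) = -8*m + u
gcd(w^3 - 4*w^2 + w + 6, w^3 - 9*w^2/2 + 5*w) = w - 2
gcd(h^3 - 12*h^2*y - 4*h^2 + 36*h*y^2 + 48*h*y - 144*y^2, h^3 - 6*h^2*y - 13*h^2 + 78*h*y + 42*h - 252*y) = -h + 6*y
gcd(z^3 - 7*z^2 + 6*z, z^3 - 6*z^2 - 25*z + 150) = z - 6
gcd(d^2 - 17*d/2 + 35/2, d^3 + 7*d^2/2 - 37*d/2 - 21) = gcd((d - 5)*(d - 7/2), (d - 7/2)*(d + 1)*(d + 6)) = d - 7/2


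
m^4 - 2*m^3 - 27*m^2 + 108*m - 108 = (m - 3)^2*(m - 2)*(m + 6)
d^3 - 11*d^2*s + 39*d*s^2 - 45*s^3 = (d - 5*s)*(d - 3*s)^2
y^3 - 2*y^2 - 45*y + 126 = (y - 6)*(y - 3)*(y + 7)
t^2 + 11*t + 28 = (t + 4)*(t + 7)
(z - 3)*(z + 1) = z^2 - 2*z - 3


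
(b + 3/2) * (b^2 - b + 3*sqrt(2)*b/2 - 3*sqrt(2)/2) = b^3 + b^2/2 + 3*sqrt(2)*b^2/2 - 3*b/2 + 3*sqrt(2)*b/4 - 9*sqrt(2)/4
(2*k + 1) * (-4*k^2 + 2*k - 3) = -8*k^3 - 4*k - 3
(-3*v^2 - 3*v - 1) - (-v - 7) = -3*v^2 - 2*v + 6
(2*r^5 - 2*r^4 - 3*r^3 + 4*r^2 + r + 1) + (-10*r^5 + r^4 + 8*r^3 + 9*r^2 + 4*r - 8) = -8*r^5 - r^4 + 5*r^3 + 13*r^2 + 5*r - 7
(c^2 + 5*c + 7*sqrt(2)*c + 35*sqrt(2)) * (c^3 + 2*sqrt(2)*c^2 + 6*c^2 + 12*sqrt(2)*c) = c^5 + 11*c^4 + 9*sqrt(2)*c^4 + 58*c^3 + 99*sqrt(2)*c^3 + 308*c^2 + 270*sqrt(2)*c^2 + 840*c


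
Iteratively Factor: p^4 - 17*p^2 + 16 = (p - 4)*(p^3 + 4*p^2 - p - 4) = (p - 4)*(p + 4)*(p^2 - 1) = (p - 4)*(p + 1)*(p + 4)*(p - 1)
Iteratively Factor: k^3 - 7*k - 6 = (k + 2)*(k^2 - 2*k - 3) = (k + 1)*(k + 2)*(k - 3)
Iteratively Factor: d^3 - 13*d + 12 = (d + 4)*(d^2 - 4*d + 3) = (d - 1)*(d + 4)*(d - 3)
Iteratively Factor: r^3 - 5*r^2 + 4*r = (r - 1)*(r^2 - 4*r) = (r - 4)*(r - 1)*(r)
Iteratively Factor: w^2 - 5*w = (w - 5)*(w)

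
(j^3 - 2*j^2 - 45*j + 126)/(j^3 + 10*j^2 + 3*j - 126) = (j - 6)/(j + 6)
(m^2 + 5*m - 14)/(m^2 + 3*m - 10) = (m + 7)/(m + 5)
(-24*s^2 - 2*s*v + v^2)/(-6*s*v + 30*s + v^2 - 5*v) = (4*s + v)/(v - 5)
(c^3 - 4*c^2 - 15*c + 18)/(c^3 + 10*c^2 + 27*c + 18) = (c^2 - 7*c + 6)/(c^2 + 7*c + 6)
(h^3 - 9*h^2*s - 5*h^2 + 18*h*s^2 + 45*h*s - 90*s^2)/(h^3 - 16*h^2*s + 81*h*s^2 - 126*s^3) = (5 - h)/(-h + 7*s)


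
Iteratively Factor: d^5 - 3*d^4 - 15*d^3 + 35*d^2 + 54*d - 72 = (d - 3)*(d^4 - 15*d^2 - 10*d + 24) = (d - 3)*(d + 2)*(d^3 - 2*d^2 - 11*d + 12) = (d - 4)*(d - 3)*(d + 2)*(d^2 + 2*d - 3) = (d - 4)*(d - 3)*(d + 2)*(d + 3)*(d - 1)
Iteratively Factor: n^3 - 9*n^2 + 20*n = (n)*(n^2 - 9*n + 20) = n*(n - 4)*(n - 5)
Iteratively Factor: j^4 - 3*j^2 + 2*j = (j + 2)*(j^3 - 2*j^2 + j) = (j - 1)*(j + 2)*(j^2 - j) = j*(j - 1)*(j + 2)*(j - 1)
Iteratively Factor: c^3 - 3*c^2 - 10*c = (c - 5)*(c^2 + 2*c) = c*(c - 5)*(c + 2)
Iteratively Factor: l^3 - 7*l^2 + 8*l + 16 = (l - 4)*(l^2 - 3*l - 4) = (l - 4)^2*(l + 1)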